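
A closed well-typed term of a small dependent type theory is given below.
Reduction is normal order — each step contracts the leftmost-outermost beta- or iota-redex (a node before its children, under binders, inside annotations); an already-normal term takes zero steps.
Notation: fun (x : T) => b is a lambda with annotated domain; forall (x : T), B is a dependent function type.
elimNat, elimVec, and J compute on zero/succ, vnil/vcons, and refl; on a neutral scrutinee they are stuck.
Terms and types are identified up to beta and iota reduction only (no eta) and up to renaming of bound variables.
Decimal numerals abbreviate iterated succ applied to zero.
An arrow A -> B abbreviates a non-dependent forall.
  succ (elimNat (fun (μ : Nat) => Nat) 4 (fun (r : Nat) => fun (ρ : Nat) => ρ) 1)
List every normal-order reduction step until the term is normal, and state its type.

normal-order reduction:
  succ (elimNat (fun (μ : Nat) => Nat) 4 (fun (r : Nat) => fun (ρ : Nat) => ρ) 1)
  ~> succ ((fun (μ : Nat) => fun (r : Nat) => r) 0 (elimNat (fun (ρ : Nat) => Nat) 4 (fun (g : Nat) => fun (h : Nat) => h) 0))
  ~> succ ((fun (μ : Nat) => μ) (elimNat (fun (r : Nat) => Nat) 4 (fun (ρ : Nat) => fun (g : Nat) => g) 0))
  ~> succ (elimNat (fun (μ : Nat) => Nat) 4 (fun (r : Nat) => fun (ρ : Nat) => ρ) 0)
  ~> 5
type:
  Nat


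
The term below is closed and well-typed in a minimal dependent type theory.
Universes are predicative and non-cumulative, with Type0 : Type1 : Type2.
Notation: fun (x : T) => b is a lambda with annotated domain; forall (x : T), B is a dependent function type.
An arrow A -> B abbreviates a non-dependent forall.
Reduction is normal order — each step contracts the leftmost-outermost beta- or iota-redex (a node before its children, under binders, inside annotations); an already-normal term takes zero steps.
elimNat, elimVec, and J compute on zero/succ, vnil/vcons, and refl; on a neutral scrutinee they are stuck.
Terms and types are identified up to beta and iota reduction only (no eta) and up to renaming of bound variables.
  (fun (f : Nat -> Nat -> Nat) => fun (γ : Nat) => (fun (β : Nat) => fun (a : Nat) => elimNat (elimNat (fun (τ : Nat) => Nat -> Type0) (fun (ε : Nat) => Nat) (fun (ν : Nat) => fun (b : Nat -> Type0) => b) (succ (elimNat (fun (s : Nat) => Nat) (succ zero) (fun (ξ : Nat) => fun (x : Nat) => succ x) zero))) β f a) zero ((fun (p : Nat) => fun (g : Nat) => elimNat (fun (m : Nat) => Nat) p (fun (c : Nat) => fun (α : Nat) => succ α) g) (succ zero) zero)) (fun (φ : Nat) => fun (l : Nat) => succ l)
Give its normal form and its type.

normal form:
  fun (f : Nat) => succ zero
inferred type:
  Nat -> Nat
observation: the first redex contracted is a beta-redex; the normal form is reached in 18 normal-order steps.


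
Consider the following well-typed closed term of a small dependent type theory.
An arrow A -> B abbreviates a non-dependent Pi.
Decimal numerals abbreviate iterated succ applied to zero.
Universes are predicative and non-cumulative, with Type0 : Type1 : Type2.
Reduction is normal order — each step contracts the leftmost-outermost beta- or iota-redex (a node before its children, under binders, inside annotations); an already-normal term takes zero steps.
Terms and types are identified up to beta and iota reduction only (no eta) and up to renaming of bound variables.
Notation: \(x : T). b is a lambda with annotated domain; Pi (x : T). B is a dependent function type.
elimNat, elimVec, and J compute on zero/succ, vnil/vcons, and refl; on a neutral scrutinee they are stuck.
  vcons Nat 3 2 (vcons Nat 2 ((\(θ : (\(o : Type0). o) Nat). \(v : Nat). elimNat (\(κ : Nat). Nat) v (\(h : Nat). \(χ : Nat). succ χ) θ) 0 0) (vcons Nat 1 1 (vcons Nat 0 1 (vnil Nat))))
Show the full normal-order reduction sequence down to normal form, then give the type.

normal-order reduction sequence:
  vcons Nat 3 2 (vcons Nat 2 ((\(θ : (\(o : Type0). o) Nat). \(v : Nat). elimNat (\(κ : Nat). Nat) v (\(h : Nat). \(χ : Nat). succ χ) θ) 0 0) (vcons Nat 1 1 (vcons Nat 0 1 (vnil Nat))))
  ~> vcons Nat 3 2 (vcons Nat 2 ((\(θ : Nat). elimNat (\(o : Nat). Nat) θ (\(v : Nat). \(κ : Nat). succ κ) 0) 0) (vcons Nat 1 1 (vcons Nat 0 1 (vnil Nat))))
  ~> vcons Nat 3 2 (vcons Nat 2 (elimNat (\(θ : Nat). Nat) 0 (\(o : Nat). \(v : Nat). succ v) 0) (vcons Nat 1 1 (vcons Nat 0 1 (vnil Nat))))
  ~> vcons Nat 3 2 (vcons Nat 2 0 (vcons Nat 1 1 (vcons Nat 0 1 (vnil Nat))))
type:
  Vec Nat 4


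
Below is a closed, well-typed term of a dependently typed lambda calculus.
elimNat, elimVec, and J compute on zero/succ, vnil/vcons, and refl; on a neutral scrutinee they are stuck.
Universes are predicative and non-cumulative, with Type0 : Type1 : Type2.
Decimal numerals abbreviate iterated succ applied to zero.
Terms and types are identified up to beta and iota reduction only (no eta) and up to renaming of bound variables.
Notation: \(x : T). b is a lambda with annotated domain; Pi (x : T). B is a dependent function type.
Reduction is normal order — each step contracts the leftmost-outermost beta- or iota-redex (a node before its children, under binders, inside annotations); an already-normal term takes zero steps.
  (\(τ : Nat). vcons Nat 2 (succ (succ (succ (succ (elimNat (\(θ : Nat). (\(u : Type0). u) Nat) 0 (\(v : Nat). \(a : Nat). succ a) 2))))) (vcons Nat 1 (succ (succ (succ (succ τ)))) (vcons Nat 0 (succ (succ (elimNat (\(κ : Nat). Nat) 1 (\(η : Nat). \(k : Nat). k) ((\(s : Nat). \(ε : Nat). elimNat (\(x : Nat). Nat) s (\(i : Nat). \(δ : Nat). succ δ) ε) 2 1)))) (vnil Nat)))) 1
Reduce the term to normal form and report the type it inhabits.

reduced normal form:
  vcons Nat 2 6 (vcons Nat 1 5 (vcons Nat 0 3 (vnil Nat)))
type:
  Vec Nat 3


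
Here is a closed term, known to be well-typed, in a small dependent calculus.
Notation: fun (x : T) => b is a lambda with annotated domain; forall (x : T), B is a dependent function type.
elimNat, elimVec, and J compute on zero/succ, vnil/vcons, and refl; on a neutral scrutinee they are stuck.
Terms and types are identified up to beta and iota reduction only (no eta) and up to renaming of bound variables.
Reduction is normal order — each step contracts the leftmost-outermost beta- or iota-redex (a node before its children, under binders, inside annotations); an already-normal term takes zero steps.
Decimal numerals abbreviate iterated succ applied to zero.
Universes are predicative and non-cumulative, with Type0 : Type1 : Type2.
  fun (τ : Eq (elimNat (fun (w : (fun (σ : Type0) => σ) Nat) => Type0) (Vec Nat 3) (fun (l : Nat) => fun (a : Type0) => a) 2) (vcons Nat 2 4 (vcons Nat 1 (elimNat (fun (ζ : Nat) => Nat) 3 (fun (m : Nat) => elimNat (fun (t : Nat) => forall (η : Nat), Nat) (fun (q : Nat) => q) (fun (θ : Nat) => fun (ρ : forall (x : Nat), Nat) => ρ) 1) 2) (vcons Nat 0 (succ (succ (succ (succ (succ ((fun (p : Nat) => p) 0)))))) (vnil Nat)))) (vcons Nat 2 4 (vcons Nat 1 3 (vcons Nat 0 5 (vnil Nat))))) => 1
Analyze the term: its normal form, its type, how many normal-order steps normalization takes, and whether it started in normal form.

resulting normal form:
  fun (τ : Eq (Vec Nat 3) (vcons Nat 2 4 (vcons Nat 1 3 (vcons Nat 0 5 (vnil Nat)))) (vcons Nat 2 4 (vcons Nat 1 3 (vcons Nat 0 5 (vnil Nat))))) => 1
type:
  forall (τ : Eq (Vec Nat 3) (vcons Nat 2 4 (vcons Nat 1 3 (vcons Nat 0 5 (vnil Nat)))) (vcons Nat 2 4 (vcons Nat 1 3 (vcons Nat 0 5 (vnil Nat))))), Nat
steps to reach normal form (normal order): 23
already normal: no
first contracted redex: an elimNat iota-redex


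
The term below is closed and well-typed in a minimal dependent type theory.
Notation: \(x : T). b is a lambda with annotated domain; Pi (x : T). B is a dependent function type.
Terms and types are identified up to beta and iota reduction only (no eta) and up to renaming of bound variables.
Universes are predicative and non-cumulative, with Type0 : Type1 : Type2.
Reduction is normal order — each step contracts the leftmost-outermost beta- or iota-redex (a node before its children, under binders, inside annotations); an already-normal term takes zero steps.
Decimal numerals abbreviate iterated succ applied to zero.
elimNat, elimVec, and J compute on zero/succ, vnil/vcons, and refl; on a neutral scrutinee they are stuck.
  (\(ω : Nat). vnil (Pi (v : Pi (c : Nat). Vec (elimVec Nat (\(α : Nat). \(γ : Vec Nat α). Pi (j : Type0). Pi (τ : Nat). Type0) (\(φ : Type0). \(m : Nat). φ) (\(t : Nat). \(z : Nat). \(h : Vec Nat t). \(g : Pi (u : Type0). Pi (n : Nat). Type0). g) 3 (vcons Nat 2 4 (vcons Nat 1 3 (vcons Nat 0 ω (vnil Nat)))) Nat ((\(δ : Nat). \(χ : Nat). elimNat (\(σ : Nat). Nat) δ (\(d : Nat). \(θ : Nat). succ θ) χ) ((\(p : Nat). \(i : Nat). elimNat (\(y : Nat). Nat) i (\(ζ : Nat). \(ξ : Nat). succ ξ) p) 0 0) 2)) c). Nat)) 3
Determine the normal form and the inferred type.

resulting normal form:
  vnil (Pi (ω : Pi (v : Nat). Vec Nat v). Nat)
the term's type:
  Vec (Pi (ω : Pi (v : Nat). Vec Nat v). Nat) 0
observation: the first redex contracted is a beta-redex; the normal form is reached in 19 normal-order steps.


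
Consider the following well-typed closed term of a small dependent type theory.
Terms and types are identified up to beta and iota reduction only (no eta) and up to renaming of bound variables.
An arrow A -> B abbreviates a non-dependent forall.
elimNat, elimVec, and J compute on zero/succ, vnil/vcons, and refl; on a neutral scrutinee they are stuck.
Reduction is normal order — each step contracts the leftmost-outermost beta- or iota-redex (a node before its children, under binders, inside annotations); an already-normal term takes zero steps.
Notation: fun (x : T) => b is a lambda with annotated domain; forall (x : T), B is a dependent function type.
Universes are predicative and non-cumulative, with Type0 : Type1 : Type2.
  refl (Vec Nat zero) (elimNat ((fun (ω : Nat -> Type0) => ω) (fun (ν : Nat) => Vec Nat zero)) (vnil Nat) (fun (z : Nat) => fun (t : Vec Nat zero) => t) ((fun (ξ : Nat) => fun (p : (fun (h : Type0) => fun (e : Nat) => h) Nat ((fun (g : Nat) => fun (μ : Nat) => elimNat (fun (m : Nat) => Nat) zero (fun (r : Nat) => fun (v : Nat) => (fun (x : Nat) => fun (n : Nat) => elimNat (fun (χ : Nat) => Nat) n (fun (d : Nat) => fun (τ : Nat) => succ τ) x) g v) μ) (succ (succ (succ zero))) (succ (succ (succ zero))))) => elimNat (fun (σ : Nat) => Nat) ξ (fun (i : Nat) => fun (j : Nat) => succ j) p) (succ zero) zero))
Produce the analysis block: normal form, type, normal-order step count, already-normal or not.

normal form:
  refl (Vec Nat zero) (vnil Nat)
inferred type:
  Eq (Vec Nat zero) (vnil Nat) (vnil Nat)
normal-order step count: 8
term was already normal: no
first redex: a beta-redex


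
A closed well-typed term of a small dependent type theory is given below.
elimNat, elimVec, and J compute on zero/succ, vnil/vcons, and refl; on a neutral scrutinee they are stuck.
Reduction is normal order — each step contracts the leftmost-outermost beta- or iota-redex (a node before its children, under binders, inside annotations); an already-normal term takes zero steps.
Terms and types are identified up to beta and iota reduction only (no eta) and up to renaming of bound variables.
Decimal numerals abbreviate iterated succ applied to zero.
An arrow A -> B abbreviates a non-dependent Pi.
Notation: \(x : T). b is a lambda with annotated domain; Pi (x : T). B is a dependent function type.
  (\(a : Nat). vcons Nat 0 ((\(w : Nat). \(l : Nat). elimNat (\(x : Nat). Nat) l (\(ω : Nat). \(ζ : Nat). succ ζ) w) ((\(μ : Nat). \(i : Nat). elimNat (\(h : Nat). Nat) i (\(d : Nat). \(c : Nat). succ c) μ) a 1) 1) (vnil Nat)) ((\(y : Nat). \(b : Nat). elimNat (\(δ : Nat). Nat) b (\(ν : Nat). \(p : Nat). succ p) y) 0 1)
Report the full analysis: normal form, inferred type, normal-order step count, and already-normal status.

resulting normal form:
  vcons Nat 0 3 (vnil Nat)
the term's type:
  Vec Nat 1
steps to reach normal form (normal order): 19
started in normal form: no
first redex: a beta-redex


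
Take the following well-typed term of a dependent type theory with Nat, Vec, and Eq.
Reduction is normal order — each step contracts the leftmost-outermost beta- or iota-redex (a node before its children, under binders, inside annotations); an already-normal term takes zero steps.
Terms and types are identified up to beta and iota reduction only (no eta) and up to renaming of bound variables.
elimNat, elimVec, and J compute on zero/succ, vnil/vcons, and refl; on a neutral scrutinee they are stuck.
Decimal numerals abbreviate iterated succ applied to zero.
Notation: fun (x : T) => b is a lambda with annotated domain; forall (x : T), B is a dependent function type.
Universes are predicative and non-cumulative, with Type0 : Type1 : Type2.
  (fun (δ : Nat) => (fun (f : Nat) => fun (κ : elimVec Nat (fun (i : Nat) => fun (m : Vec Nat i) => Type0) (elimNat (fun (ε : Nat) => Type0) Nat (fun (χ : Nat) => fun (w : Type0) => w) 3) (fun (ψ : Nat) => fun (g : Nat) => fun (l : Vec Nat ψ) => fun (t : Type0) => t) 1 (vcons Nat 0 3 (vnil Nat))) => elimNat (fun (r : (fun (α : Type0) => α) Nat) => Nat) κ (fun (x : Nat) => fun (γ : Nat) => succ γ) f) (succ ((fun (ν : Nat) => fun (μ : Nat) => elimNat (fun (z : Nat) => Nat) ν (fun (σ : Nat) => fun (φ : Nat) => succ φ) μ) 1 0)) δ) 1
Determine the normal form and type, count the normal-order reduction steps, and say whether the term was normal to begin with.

resulting normal form:
  3
inferred type:
  Nat
normal-order step count: 14
started in normal form: no
first contracted redex: a beta-redex


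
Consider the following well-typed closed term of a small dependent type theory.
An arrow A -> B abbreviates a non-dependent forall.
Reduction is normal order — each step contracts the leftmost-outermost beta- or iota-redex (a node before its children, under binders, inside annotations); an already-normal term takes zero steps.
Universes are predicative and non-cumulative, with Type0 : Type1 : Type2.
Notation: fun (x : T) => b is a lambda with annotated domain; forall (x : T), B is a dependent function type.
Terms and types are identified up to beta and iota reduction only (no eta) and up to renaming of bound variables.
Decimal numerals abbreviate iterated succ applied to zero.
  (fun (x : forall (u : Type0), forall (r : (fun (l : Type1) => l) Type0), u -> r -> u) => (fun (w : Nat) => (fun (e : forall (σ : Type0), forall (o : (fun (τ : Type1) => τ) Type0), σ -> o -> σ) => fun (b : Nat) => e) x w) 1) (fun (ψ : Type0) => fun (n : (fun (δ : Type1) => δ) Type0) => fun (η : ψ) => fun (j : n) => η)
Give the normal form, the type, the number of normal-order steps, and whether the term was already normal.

normal form:
  fun (x : Type0) => fun (u : Type0) => fun (r : x) => fun (l : u) => r
the term's type:
  forall (x : Type0), forall (u : Type0), x -> u -> x
normal-order step count: 5
already normal: no
first contracted redex: a beta-redex


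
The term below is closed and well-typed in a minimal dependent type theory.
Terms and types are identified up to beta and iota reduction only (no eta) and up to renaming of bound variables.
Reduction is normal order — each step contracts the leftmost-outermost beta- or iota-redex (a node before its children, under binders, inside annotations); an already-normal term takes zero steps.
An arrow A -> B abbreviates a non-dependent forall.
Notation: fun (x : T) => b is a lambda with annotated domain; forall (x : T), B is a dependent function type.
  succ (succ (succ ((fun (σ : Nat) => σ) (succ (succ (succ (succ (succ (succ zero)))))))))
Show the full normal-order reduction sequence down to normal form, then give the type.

normal-order reduction sequence:
  succ (succ (succ ((fun (σ : Nat) => σ) (succ (succ (succ (succ (succ (succ zero)))))))))
  ~> succ (succ (succ (succ (succ (succ (succ (succ (succ zero))))))))
inferred type:
  Nat


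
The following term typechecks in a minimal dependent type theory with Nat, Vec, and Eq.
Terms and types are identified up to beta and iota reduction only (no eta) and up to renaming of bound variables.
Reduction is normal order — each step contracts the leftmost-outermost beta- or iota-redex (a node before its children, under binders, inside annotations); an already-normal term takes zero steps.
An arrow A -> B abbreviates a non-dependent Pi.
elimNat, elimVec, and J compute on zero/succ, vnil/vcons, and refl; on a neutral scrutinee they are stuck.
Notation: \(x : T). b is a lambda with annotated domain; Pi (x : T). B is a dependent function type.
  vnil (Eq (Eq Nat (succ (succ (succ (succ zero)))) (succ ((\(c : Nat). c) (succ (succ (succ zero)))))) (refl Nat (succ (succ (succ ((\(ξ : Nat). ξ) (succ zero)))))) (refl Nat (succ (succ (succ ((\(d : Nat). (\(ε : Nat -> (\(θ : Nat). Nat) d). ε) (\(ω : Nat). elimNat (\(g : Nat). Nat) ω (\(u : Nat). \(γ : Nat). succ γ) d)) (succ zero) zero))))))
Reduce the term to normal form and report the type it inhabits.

reduced normal form:
  vnil (Eq (Eq Nat (succ (succ (succ (succ zero)))) (succ (succ (succ (succ zero))))) (refl Nat (succ (succ (succ (succ zero))))) (refl Nat (succ (succ (succ (succ zero))))))
inferred type:
  Vec (Eq (Eq Nat (succ (succ (succ (succ zero)))) (succ (succ (succ (succ zero))))) (refl Nat (succ (succ (succ (succ zero))))) (refl Nat (succ (succ (succ (succ zero)))))) zero


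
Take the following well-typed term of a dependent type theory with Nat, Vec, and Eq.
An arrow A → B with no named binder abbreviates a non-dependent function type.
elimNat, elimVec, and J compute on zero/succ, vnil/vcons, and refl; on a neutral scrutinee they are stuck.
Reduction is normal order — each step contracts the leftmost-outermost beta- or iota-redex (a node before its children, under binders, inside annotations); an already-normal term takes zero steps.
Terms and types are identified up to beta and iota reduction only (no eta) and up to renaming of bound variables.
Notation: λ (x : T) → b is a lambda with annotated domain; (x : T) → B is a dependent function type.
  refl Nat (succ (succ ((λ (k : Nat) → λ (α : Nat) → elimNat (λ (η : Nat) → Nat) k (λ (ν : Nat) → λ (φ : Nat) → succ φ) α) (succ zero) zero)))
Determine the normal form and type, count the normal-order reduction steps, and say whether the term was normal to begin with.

reduced normal form:
  refl Nat (succ (succ (succ zero)))
the term's type:
  Eq Nat (succ (succ (succ zero))) (succ (succ (succ zero)))
steps to reach normal form (normal order): 3
term was already normal: no
first redex: a beta-redex


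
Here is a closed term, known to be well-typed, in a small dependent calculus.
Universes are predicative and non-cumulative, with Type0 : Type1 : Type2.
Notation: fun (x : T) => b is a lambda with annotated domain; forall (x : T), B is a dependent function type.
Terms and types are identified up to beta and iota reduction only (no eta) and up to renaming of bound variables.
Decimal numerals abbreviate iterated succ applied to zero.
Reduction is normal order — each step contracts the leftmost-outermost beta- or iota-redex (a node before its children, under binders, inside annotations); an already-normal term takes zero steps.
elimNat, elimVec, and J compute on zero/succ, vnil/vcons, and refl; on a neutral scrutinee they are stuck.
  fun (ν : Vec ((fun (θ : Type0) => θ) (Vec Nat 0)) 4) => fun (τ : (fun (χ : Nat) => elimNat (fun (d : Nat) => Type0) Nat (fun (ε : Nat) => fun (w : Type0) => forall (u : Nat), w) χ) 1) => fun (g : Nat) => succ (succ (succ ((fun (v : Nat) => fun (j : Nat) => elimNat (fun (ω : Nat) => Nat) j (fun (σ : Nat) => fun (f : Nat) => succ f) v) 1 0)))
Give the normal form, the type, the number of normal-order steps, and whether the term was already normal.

normal form:
  fun (ν : Vec (Vec Nat 0) 4) => fun (θ : forall (τ : Nat), Nat) => fun (χ : Nat) => 4
the term's type:
  forall (ν : Vec (Vec Nat 0) 4), forall (θ : forall (τ : Nat), Nat), forall (χ : Nat), Nat
normal-order step count: 12
term was already normal: no
first contracted redex: a beta-redex


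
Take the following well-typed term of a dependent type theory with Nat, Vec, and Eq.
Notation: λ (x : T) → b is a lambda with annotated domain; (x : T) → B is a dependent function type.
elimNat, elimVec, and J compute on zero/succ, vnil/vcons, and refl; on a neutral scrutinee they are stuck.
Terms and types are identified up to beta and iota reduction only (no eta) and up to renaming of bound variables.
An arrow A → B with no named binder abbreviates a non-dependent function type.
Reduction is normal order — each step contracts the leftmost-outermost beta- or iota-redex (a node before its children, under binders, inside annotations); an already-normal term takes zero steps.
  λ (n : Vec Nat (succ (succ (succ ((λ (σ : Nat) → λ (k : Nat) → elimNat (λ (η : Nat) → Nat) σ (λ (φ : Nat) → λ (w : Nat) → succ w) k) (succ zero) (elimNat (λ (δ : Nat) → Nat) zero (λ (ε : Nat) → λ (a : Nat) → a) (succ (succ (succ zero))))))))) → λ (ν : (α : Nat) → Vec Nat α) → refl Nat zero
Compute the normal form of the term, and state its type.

resulting normal form:
  λ (n : Vec Nat (succ (succ (succ (succ zero))))) → λ (σ : (k : Nat) → Vec Nat k) → refl Nat zero
the term's type:
  Vec Nat (succ (succ (succ (succ zero)))) → ((n : Nat) → Vec Nat n) → Eq Nat zero zero
observation: the leftmost-outermost redex is a beta-redex, and normalization takes 13 steps.


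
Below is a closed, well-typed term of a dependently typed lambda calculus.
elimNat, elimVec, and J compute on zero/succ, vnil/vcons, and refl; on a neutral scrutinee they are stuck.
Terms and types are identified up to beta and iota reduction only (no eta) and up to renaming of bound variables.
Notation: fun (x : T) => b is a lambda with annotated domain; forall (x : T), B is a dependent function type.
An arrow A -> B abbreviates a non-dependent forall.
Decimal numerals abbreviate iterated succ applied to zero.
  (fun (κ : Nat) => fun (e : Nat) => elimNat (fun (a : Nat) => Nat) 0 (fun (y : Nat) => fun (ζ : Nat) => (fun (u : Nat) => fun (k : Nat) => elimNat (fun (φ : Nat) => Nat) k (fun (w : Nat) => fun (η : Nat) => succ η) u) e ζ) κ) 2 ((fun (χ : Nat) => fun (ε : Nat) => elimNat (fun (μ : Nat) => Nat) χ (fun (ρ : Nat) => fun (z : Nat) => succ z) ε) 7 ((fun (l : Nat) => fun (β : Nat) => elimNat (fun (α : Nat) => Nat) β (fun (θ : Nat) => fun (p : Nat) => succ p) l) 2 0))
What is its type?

the term's type:
  Nat


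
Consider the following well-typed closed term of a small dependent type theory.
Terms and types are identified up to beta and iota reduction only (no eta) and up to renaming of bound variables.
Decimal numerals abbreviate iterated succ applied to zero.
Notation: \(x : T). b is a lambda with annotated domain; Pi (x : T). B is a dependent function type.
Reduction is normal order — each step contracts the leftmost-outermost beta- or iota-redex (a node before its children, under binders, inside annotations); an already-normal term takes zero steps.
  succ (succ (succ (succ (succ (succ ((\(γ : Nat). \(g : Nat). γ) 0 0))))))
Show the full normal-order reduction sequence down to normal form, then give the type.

reduction (normal order):
  succ (succ (succ (succ (succ (succ ((\(γ : Nat). \(g : Nat). γ) 0 0))))))
  ~> succ (succ (succ (succ (succ (succ ((\(γ : Nat). 0) 0))))))
  ~> 6
inferred type:
  Nat


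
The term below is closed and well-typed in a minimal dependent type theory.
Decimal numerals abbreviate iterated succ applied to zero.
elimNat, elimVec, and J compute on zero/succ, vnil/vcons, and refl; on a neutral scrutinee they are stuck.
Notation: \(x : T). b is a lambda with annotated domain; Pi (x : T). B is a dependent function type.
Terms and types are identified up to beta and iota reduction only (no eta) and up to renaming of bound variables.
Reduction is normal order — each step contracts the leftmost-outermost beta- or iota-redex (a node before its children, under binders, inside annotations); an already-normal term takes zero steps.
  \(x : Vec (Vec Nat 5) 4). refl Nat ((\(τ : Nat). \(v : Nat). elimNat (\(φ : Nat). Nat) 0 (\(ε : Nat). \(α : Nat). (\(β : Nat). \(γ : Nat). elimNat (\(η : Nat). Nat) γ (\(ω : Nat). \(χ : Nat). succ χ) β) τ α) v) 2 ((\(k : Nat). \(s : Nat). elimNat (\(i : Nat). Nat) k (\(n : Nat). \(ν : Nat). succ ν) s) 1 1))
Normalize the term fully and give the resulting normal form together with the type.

reduced normal form:
  \(x : Vec (Vec Nat 5) 4). refl Nat 4
the term's type:
  Pi (x : Vec (Vec Nat 5) 4). Eq Nat 4 4


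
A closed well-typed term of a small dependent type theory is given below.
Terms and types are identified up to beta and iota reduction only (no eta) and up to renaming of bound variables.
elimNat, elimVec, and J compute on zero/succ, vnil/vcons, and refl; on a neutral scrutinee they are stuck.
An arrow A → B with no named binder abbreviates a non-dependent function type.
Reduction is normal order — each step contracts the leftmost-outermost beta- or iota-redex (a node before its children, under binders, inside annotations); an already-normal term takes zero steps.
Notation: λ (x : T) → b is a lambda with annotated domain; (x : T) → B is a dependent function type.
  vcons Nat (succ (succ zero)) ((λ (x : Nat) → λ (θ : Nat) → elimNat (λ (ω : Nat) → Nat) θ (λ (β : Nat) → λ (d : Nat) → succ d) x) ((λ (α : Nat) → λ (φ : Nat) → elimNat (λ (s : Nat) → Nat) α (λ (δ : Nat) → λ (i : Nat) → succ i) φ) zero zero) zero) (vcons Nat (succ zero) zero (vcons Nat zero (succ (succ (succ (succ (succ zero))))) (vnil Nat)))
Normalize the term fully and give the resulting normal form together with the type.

resulting normal form:
  vcons Nat (succ (succ zero)) zero (vcons Nat (succ zero) zero (vcons Nat zero (succ (succ (succ (succ (succ zero))))) (vnil Nat)))
inferred type:
  Vec Nat (succ (succ (succ zero)))


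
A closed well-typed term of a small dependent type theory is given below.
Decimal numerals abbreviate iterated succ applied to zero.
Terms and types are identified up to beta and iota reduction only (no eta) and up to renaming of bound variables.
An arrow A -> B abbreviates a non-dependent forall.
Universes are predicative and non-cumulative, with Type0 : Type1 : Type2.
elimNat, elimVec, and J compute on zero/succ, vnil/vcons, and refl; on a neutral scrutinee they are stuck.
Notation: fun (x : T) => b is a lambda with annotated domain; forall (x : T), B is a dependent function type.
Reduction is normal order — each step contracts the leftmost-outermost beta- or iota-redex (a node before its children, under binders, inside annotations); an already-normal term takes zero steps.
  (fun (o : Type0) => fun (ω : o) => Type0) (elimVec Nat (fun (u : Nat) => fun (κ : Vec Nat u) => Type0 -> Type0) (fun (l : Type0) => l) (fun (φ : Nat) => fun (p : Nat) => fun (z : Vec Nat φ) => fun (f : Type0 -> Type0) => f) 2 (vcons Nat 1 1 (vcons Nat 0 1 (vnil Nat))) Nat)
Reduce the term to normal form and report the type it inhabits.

normal form:
  fun (o : Nat) => Type0
inferred type:
  Nat -> Type1


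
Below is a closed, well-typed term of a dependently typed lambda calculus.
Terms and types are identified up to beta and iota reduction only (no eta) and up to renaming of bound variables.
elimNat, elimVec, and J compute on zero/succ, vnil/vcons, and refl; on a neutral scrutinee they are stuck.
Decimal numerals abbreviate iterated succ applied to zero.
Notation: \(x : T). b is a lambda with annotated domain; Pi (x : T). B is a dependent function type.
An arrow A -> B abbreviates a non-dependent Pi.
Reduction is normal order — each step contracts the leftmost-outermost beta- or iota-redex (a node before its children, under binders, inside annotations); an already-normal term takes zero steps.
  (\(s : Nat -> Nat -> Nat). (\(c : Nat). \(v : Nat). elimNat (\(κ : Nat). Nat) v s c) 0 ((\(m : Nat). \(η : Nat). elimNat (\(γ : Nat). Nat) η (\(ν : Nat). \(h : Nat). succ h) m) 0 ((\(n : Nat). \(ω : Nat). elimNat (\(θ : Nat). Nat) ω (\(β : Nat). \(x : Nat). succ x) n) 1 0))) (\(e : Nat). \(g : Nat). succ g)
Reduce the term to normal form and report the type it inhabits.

reduced normal form:
  1
inferred type:
  Nat


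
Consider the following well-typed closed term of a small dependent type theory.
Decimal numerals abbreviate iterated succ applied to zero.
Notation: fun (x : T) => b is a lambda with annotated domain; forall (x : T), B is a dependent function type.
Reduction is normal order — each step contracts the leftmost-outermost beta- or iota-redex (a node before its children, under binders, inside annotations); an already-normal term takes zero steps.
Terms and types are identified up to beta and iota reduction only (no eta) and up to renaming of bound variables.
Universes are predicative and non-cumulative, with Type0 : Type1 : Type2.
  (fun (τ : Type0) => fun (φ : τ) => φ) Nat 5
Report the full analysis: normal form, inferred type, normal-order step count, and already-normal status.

normal form:
  5
type:
  Nat
reduction steps (normal order): 2
already normal: no
first redex: a beta-redex


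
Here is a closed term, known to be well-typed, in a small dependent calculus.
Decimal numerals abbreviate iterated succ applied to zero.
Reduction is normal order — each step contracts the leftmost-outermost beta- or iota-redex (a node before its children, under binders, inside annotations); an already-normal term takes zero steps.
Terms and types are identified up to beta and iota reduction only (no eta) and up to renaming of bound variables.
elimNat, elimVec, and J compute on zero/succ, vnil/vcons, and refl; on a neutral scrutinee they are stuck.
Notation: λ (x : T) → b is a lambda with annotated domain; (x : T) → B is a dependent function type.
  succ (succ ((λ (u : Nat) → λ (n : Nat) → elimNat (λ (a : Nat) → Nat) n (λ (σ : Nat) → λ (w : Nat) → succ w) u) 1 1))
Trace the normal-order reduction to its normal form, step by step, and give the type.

normal-order reduction sequence:
  succ (succ ((λ (u : Nat) → λ (n : Nat) → elimNat (λ (a : Nat) → Nat) n (λ (σ : Nat) → λ (w : Nat) → succ w) u) 1 1))
  ~> succ (succ ((λ (u : Nat) → elimNat (λ (n : Nat) → Nat) u (λ (a : Nat) → λ (σ : Nat) → succ σ) 1) 1))
  ~> succ (succ (elimNat (λ (u : Nat) → Nat) 1 (λ (n : Nat) → λ (a : Nat) → succ a) 1))
  ~> succ (succ ((λ (u : Nat) → λ (n : Nat) → succ n) 0 (elimNat (λ (a : Nat) → Nat) 1 (λ (σ : Nat) → λ (w : Nat) → succ w) 0)))
  ~> succ (succ ((λ (u : Nat) → succ u) (elimNat (λ (n : Nat) → Nat) 1 (λ (a : Nat) → λ (σ : Nat) → succ σ) 0)))
  ~> succ (succ (succ (elimNat (λ (u : Nat) → Nat) 1 (λ (n : Nat) → λ (a : Nat) → succ a) 0)))
  ~> 4
the term's type:
  Nat


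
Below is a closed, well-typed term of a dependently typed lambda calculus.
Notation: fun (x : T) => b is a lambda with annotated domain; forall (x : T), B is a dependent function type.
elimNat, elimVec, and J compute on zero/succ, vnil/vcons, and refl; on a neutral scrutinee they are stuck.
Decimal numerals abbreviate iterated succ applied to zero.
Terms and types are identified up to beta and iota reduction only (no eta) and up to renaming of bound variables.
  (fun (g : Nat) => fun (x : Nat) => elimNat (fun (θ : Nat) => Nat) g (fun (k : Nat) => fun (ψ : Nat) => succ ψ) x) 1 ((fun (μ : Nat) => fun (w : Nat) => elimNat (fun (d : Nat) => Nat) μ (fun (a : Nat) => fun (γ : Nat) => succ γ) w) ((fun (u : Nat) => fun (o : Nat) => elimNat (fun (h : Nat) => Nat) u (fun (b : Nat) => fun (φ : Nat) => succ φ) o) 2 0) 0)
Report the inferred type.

inferred type:
  Nat


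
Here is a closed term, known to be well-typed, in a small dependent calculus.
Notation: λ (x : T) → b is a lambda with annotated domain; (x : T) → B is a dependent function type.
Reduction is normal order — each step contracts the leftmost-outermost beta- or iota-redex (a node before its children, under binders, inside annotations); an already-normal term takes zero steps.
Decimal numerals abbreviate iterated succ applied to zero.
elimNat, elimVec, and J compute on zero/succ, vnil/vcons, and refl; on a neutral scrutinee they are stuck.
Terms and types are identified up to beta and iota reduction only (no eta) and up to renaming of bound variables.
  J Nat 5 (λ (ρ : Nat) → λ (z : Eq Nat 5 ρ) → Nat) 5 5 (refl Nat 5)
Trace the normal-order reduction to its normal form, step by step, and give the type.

normal-order reduction sequence:
  J Nat 5 (λ (ρ : Nat) → λ (z : Eq Nat 5 ρ) → Nat) 5 5 (refl Nat 5)
  ~> 5
inferred type:
  Nat


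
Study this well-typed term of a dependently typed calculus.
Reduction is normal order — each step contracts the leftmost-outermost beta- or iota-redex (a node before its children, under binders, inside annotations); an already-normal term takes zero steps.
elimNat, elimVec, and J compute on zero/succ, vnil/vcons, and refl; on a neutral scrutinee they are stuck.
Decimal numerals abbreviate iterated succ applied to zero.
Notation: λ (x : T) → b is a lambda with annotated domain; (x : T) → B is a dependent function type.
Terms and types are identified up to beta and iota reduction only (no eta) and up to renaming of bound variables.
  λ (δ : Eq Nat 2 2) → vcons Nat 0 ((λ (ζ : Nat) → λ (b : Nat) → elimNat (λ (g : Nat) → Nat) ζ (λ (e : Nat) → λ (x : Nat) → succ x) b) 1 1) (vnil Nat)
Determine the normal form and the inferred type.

reduced normal form:
  λ (δ : Eq Nat 2 2) → vcons Nat 0 2 (vnil Nat)
inferred type:
  (δ : Eq Nat 2 2) → Vec Nat 1


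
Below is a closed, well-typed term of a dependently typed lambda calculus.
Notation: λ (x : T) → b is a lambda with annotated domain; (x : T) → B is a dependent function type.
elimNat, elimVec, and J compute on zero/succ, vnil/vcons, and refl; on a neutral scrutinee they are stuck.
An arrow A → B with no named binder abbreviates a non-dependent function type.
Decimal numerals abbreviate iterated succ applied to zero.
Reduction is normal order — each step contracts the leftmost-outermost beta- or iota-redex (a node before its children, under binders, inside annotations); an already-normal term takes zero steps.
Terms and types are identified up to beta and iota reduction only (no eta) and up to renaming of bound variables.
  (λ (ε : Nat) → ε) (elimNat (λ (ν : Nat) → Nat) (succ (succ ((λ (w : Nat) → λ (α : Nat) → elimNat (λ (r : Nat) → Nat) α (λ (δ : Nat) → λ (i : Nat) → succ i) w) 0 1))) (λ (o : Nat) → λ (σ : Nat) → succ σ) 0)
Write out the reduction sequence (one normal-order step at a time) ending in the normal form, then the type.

normal-order reduction:
  (λ (ε : Nat) → ε) (elimNat (λ (ν : Nat) → Nat) (succ (succ ((λ (w : Nat) → λ (α : Nat) → elimNat (λ (r : Nat) → Nat) α (λ (δ : Nat) → λ (i : Nat) → succ i) w) 0 1))) (λ (o : Nat) → λ (σ : Nat) → succ σ) 0)
  ~> elimNat (λ (ε : Nat) → Nat) (succ (succ ((λ (ν : Nat) → λ (w : Nat) → elimNat (λ (α : Nat) → Nat) w (λ (r : Nat) → λ (δ : Nat) → succ δ) ν) 0 1))) (λ (i : Nat) → λ (o : Nat) → succ o) 0
  ~> succ (succ ((λ (ε : Nat) → λ (ν : Nat) → elimNat (λ (w : Nat) → Nat) ν (λ (α : Nat) → λ (r : Nat) → succ r) ε) 0 1))
  ~> succ (succ ((λ (ε : Nat) → elimNat (λ (ν : Nat) → Nat) ε (λ (w : Nat) → λ (α : Nat) → succ α) 0) 1))
  ~> succ (succ (elimNat (λ (ε : Nat) → Nat) 1 (λ (ν : Nat) → λ (w : Nat) → succ w) 0))
  ~> 3
the term's type:
  Nat


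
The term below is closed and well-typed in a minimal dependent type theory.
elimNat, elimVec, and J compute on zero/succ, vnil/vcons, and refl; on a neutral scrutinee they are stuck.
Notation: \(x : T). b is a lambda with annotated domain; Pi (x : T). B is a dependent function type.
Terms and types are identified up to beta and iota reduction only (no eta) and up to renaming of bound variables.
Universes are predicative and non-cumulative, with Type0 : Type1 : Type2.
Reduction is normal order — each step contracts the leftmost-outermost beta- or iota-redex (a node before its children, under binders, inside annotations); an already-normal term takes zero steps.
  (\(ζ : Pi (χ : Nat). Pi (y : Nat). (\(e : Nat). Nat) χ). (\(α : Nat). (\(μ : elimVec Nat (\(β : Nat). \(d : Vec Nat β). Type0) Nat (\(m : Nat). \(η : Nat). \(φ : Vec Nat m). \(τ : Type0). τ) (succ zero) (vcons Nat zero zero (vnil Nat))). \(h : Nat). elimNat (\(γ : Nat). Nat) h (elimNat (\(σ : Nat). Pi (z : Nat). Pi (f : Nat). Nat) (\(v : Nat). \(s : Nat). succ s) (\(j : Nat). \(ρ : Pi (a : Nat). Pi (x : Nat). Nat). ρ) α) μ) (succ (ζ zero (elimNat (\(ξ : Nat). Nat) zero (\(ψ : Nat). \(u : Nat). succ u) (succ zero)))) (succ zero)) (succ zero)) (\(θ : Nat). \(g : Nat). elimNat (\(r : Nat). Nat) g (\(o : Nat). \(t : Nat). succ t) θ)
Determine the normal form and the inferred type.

normal form:
  succ (succ (succ zero))
inferred type:
  Nat
observation: the leftmost-outermost redex is a beta-redex, and normalization takes 26 steps.


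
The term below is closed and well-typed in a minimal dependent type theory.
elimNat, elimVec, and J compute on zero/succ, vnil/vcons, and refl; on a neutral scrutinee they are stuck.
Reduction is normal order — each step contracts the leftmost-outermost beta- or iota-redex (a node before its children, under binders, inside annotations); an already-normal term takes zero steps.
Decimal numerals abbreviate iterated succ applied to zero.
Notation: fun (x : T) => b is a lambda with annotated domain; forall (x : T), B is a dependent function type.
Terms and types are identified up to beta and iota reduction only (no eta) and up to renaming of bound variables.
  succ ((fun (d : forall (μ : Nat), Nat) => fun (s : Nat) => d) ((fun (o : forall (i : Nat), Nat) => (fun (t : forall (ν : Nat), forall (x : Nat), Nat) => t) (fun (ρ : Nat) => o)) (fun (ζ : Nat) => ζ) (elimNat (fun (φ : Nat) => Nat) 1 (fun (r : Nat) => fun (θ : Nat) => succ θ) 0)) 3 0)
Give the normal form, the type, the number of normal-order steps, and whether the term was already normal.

reduced normal form:
  1
type:
  Nat
reduction steps (normal order): 6
already normal: no
first redex: a beta-redex


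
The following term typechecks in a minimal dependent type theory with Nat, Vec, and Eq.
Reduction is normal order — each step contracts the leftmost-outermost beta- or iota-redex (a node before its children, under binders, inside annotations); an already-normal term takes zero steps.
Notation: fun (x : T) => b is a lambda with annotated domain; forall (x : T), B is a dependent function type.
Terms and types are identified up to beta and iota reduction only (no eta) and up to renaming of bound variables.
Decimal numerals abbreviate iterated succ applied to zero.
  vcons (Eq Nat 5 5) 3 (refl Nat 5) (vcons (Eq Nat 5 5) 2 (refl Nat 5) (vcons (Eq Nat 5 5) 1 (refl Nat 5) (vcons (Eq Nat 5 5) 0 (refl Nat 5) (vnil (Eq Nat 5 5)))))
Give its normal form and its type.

reduced normal form:
  vcons (Eq Nat 5 5) 3 (refl Nat 5) (vcons (Eq Nat 5 5) 2 (refl Nat 5) (vcons (Eq Nat 5 5) 1 (refl Nat 5) (vcons (Eq Nat 5 5) 0 (refl Nat 5) (vnil (Eq Nat 5 5)))))
inferred type:
  Vec (Eq Nat 5 5) 4
observation: the term is already in normal form.


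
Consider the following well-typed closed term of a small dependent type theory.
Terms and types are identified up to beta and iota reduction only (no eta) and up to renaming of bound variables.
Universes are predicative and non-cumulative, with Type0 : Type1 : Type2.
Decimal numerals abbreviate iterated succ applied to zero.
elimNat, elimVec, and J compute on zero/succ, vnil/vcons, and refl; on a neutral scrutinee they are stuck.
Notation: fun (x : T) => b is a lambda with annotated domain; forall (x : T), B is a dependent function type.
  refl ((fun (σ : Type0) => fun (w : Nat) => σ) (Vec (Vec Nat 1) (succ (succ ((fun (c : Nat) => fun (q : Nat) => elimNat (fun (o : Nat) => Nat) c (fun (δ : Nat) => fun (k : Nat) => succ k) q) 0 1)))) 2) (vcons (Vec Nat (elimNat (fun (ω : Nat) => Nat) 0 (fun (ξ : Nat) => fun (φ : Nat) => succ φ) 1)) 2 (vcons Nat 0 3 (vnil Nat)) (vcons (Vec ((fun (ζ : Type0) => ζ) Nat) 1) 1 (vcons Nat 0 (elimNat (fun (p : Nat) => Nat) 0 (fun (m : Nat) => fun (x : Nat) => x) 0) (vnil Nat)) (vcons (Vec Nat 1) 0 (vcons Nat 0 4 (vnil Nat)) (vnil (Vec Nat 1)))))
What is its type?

type:
  Eq (Vec (Vec Nat 1) 3) (vcons (Vec Nat 1) 2 (vcons Nat 0 3 (vnil Nat)) (vcons (Vec Nat 1) 1 (vcons Nat 0 0 (vnil Nat)) (vcons (Vec Nat 1) 0 (vcons Nat 0 4 (vnil Nat)) (vnil (Vec Nat 1))))) (vcons (Vec Nat 1) 2 (vcons Nat 0 3 (vnil Nat)) (vcons (Vec Nat 1) 1 (vcons Nat 0 0 (vnil Nat)) (vcons (Vec Nat 1) 0 (vcons Nat 0 4 (vnil Nat)) (vnil (Vec Nat 1)))))
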